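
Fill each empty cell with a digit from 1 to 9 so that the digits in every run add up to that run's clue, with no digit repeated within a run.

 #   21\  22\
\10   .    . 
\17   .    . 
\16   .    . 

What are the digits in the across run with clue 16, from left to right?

9 7

17 in 2 cells must be {8,9}; 16 in 2 cells must be {7,9}.
Nothing is forced directly, so branch on R3C1, whose candidates are 7 or 9. If R3C1 = 7: that forces R3C2 = 9, R2C2 = 8, after which R1C2 would have to be in {1,2,3,4,6,7,8,9} for the 10 across but in {5} for the 22 down — contradiction. So R3C1 = 9.
Given what's placed, R2C1 must be 8 to fit the 17 across and 21 down.
R2C2 = 17 − 8 = 9 completes the 17 across.
R3C2 = 16 − 9 = 7 completes the 16 across.
R1C1 = 21 − 17 = 4 completes the 21 down.
R1C2 = 10 − 4 = 6 completes the 10 across.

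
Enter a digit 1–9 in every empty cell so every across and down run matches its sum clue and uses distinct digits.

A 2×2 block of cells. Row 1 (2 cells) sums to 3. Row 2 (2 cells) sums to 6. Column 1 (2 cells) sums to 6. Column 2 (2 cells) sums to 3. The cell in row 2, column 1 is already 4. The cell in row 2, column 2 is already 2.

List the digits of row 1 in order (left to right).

3 in 2 cells must be {1,2}.
(1,1) = 6 − 4 = 2 completes the 6 down.
(1,2) = 3 − 2 = 1 completes the 3 across.

2, 1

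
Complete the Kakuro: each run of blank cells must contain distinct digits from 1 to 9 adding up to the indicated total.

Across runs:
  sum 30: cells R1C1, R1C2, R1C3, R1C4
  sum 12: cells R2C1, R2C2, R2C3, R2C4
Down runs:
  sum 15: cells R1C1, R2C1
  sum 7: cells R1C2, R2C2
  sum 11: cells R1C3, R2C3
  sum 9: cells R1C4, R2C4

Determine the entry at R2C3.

3

30 in 4 cells must be {6,7,8,9}.
Only 6 fits R1C2 under both its across sum 30 and down sum 7.
The 12 across and the 15 down share only 6, so R2C1 = 6.
R2C2 = 7 − 6 = 1 completes the 7 down.
R1C1 = 15 − 6 = 9 completes the 15 down.
No cell is forced outright now. R2C3 can only be 2 or 3 (the digits allowed by both its 12 across and its 11 down). If R2C3 = 2: then R1C3 would have to be in {7,8} for the 30 across but in {9} for the 11 down — contradiction. So R2C3 = 3.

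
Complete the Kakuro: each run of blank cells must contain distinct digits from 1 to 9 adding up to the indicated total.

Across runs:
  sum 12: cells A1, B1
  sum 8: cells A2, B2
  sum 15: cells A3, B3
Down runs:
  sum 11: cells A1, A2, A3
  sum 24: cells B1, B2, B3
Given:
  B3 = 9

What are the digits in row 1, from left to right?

4 8

24 in 3 cells must be {7,8,9}.
B2 = 7: the only remaining digit allowed by both the 8 across and the 24 down.
A3 = 15 − 9 = 6 completes the 15 across.
B1 = 24 − 16 = 8 completes the 24 down.
A2 = 8 − 7 = 1 completes the 8 across.
A1 = 12 − 8 = 4 completes the 12 across.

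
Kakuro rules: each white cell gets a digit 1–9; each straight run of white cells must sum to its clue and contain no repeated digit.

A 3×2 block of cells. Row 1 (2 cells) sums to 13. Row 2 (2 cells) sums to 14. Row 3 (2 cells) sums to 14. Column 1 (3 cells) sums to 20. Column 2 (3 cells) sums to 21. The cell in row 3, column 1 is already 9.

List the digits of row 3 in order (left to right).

9 5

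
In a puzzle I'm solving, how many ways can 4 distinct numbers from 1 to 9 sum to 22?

11

4 distinct digits from 1–9 sum between 10 and 30.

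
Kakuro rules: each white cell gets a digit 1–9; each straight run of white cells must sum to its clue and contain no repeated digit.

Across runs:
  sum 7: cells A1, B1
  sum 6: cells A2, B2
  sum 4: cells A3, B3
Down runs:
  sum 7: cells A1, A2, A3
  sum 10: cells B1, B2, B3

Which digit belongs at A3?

1

4 in 2 cells must be {1,3}; 7 in 3 cells must be {1,2,4}.
The 4 across and the 7 down share only 1, so A3 = 1.
B3 = 4 − 1 = 3 completes the 4 across.
Nothing is forced directly, so branch on A1, whose candidates are 2 or 4. If A1 = 4: then B1 would have to be in {3} for the 7 across but in {1,2,5,6} for the 10 down — contradiction. So A1 = 2.
B1 = 7 − 2 = 5 completes the 7 across.
A2 = 7 − 3 = 4 completes the 7 down.
B2 = 6 − 4 = 2 completes the 6 across.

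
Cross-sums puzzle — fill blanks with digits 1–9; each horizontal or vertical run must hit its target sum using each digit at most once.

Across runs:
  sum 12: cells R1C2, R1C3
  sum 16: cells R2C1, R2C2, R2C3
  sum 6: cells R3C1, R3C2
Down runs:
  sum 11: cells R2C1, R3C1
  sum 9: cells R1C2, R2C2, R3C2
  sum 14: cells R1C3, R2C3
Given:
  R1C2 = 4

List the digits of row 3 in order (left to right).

R1C3 = 12 − 4 = 8 completes the 12 across.
R2C3 = 14 − 8 = 6 completes the 14 down.
Given what's placed, R3C2 must be 2 to fit the 6 across and 9 down.
R2C2 = 9 − 6 = 3 completes the 9 down.
R3C1 = 6 − 2 = 4 completes the 6 across.
R2C1 = 16 − 9 = 7 completes the 16 across.

4 2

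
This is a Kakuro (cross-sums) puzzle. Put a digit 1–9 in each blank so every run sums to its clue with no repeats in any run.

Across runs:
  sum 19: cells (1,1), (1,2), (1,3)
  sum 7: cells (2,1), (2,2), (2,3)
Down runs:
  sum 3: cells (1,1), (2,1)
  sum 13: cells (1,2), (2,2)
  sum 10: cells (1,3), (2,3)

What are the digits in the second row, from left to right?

7 in 3 cells must be {1,2,4}; 3 in 2 cells must be {1,2}.
The 19 across and the 3 down share only 2, so (1,1) = 2.
(2,1) = 3 − 2 = 1 completes the 3 down.
Given what's placed, (2,2) must be 4 to fit the 7 across and 13 down.
(2,3) = 7 − 5 = 2 completes the 7 across.
(1,2) = 13 − 4 = 9 completes the 13 down.
(1,3) = 19 − 11 = 8 completes the 19 across.

1 4 2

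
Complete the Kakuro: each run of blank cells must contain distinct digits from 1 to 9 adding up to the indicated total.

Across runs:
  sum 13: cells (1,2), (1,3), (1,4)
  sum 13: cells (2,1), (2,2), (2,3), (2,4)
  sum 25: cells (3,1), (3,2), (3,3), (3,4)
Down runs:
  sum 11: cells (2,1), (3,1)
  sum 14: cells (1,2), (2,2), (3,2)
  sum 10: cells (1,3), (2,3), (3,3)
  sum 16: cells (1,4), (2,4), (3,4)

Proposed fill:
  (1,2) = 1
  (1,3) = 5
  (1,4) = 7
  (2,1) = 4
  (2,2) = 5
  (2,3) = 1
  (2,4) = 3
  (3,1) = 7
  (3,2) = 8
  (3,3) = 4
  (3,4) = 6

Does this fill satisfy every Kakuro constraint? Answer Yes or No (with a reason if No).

Across: 1+5+7=13; 4+5+1+3=13; 7+8+4+6=25. Down: 4+7=11; 1+5+8=14; 5+1+4=10; 7+3+6=16. No digit repeats within any run.

Yes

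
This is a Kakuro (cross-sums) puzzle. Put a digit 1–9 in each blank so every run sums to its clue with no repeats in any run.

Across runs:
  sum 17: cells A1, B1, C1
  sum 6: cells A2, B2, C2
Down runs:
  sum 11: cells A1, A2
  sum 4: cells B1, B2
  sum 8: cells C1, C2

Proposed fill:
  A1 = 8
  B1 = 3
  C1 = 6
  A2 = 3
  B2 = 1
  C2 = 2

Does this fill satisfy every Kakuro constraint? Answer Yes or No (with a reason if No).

Yes

Across: 8+3+6=17; 3+1+2=6. Down: 8+3=11; 3+1=4; 6+2=8. No digit repeats within any run.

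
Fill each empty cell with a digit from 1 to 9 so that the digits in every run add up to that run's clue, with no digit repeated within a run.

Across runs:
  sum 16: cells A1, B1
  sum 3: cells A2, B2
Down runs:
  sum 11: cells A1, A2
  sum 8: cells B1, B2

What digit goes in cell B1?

7

16 in 2 cells must be {7,9}; 3 in 2 cells must be {1,2}.
The 16 across and the 8 down share only 7, so B1 = 7.
The 3 across and the 11 down share only 2, so A2 = 2.
B2 = 3 − 2 = 1 completes the 3 across.
A1 = 16 − 7 = 9 completes the 16 across.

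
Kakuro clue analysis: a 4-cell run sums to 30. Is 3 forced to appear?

The only way to make 30 from 4 distinct digits is {6,7,8,9}, which does not contain 3.

No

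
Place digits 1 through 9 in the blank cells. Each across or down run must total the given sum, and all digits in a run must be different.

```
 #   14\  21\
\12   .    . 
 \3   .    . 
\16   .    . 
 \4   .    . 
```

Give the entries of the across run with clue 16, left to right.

7, 9

3 in 2 cells must be {1,2}; 16 in 2 cells must be {7,9}; 4 in 2 cells must be {1,3}.
Only 7 fits R3C1 under both its across sum 16 and down sum 14.
R3C2 = 16 − 7 = 9 completes the 16 across.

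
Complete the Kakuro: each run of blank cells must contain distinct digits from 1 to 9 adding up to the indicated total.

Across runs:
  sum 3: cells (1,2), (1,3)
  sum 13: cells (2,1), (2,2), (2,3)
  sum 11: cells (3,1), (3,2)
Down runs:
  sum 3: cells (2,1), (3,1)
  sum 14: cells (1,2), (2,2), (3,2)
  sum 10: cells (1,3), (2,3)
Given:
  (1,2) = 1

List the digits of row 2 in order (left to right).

3 in 2 cells must be {1,2}.
(1,3) = 3 − 1 = 2 completes the 3 across.
(2,3) = 10 − 2 = 8 completes the 10 down.
(3,1) = 2: only digit in both the 11-across and 3-down candidate sets.
(3,2) = 11 − 2 = 9 completes the 11 across.
(2,1) = 3 − 2 = 1 completes the 3 down.
(2,2) = 13 − 9 = 4 completes the 13 across.

1 4 8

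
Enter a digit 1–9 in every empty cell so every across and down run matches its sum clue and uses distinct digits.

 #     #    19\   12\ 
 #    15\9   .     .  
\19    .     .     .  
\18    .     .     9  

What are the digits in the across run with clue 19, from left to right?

8 9 2

R2C3 = 2: the only remaining digit allowed by both the 19 across and the 12 down.
R1C3 = 12 − 11 = 1 completes the 12 down.
R1C2 = 9 − 1 = 8 completes the 9 across.
Given what's placed, R2C2 must be 9 to fit the 19 across and 19 down.
R3C2 = 19 − 17 = 2 completes the 19 down.
R2C1 = 19 − 11 = 8 completes the 19 across.
R3C1 = 18 − 11 = 7 completes the 18 across.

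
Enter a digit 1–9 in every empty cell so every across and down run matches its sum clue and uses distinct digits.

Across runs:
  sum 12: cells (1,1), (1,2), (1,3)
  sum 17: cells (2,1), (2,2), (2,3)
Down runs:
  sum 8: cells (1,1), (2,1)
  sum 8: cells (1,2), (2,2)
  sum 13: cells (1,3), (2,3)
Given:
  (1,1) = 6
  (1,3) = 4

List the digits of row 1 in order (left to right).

(1,2) = 12 − 10 = 2 completes the 12 across.
(2,1) = 8 − 6 = 2 completes the 8 down.
(2,2) = 8 − 2 = 6 completes the 8 down.
(2,3) = 17 − 8 = 9 completes the 17 across.

6, 2, 4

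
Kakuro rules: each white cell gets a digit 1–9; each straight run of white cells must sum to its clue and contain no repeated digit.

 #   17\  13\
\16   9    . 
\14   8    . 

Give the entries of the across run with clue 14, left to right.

8, 6

16 in 2 cells must be {7,9}; 17 in 2 cells must be {8,9}.
R1C2 = 16 − 9 = 7 completes the 16 across.
R2C2 = 14 − 8 = 6 completes the 14 across.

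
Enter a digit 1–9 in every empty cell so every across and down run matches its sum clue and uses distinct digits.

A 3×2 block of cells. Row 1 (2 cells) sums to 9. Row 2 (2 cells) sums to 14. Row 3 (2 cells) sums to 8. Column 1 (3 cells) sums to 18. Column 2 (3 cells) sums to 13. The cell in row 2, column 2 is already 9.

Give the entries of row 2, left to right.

(2,1) = 14 − 9 = 5 completes the 14 across.
No cell is forced outright now. (1,2) can only be 1 or 3 (the digits allowed by both its 9 across and its 13 down). If (1,2) = 1: then (1,1) would have to be in {8} for the 9 across but in {4,6,7,9} for the 18 down — contradiction. So (1,2) = 3.
(1,1) = 9 − 3 = 6 completes the 9 across.
(3,1) = 18 − 11 = 7 completes the 18 down.
(3,2) = 8 − 7 = 1 completes the 8 across.

5 9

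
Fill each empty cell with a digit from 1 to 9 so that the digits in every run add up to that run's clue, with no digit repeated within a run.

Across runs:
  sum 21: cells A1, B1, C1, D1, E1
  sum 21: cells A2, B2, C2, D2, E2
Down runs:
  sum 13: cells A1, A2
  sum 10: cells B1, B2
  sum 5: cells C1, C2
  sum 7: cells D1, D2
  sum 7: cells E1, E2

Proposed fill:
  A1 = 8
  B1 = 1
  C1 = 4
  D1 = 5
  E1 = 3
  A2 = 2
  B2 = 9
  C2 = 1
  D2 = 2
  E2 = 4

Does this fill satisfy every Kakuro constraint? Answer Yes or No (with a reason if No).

No — the across run A2–E2 sums to 18, not 21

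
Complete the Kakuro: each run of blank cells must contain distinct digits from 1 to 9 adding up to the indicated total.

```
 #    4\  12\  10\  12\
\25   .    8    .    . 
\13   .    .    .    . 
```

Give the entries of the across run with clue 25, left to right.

1 8 9 7

4 in 2 cells must be {1,3}.
R2C2 = 12 − 8 = 4 completes the 12 down.
No cell is forced outright now. R2C4 can only be 3 or 5 (the digits allowed by both its 13 across and its 12 down). If R2C4 = 3: that forces R1C4 = 9, R2C1 = 1, after which R2C3 would have to be in {5} for the 13 across but in {1,2,3,4,6,7,8,9} for the 10 down — contradiction. So R2C4 = 5.
R1C4 = 12 − 5 = 7 completes the 12 down.
R1C1 = 1: the only remaining digit allowed by both the 25 across and the 4 down.
R1C3 = 25 − 16 = 9 completes the 25 across.
R2C1 = 4 − 1 = 3 completes the 4 down.
R2C3 = 13 − 12 = 1 completes the 13 across.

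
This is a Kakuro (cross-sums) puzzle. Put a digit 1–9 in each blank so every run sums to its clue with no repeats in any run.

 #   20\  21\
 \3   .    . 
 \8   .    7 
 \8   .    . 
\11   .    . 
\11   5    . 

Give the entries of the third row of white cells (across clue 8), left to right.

3 5

3 in 2 cells must be {1,2}.
R2C1 = 8 − 7 = 1 completes the 8 across.
R5C2 = 11 − 5 = 6 completes the 11 across.
Given what's placed, R1C1 must be 2 to fit the 3 across and 20 down.
R1C2 = 3 − 2 = 1 completes the 3 across.
R3C1 = 3: the only remaining digit allowed by both the 8 across and the 20 down.
R3C2 = 8 − 3 = 5 completes the 8 across.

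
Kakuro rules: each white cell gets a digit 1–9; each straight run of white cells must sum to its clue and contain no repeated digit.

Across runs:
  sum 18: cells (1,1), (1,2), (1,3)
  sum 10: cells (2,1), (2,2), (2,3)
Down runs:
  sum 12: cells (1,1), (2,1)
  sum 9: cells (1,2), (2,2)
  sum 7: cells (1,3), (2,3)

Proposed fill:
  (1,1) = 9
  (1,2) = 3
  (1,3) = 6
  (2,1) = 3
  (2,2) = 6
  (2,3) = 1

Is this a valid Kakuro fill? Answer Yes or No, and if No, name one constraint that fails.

Across: 9+3+6=18; 3+6+1=10. Down: 9+3=12; 3+6=9; 6+1=7. No digit repeats within any run.

Yes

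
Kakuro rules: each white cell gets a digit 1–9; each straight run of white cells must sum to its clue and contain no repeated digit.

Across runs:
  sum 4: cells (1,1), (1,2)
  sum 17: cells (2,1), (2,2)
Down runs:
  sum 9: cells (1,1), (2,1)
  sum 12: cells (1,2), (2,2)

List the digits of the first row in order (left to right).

4 in 2 cells must be {1,3}; 17 in 2 cells must be {8,9}.
The 4 across and the 12 down share only 3, so (1,2) = 3.
The 17 across and the 9 down share only 8, so (2,1) = 8.
(2,2) = 17 − 8 = 9 completes the 17 across.
(1,1) = 4 − 3 = 1 completes the 4 across.

1, 3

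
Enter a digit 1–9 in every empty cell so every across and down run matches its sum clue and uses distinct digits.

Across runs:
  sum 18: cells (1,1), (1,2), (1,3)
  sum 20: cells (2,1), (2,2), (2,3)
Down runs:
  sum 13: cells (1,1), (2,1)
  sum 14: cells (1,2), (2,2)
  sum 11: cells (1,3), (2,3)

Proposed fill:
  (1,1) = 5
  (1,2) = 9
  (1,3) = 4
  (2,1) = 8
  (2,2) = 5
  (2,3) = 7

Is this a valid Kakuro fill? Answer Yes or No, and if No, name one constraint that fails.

Yes

Across: 5+9+4=18; 8+5+7=20. Down: 5+8=13; 9+5=14; 4+7=11. No digit repeats within any run.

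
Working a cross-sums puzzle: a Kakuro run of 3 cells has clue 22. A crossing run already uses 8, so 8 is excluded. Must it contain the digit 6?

Yes

The only way to make 22 from 3 distinct digits under that restriction is {6,7,9}, which contains 6.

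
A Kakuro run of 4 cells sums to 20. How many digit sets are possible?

12

4 distinct digits from 1–9 sum between 10 and 30.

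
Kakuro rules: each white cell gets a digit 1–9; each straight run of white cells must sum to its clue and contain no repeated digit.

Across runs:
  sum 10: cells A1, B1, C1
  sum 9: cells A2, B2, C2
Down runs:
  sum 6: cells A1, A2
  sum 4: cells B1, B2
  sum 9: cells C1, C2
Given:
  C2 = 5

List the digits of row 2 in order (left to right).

4 in 2 cells must be {1,3}.
C1 = 9 − 5 = 4 completes the 9 down.
A2 = 1: the only remaining digit allowed by both the 9 across and the 6 down.
B2 = 9 − 6 = 3 completes the 9 across.
A1 = 6 − 1 = 5 completes the 6 down.
B1 = 10 − 9 = 1 completes the 10 across.

1, 3, 5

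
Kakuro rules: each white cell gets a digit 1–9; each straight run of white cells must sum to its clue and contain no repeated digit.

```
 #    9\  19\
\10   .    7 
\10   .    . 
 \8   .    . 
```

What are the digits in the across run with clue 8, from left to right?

R1C1 = 10 − 7 = 3 completes the 10 across.
Given what's placed, R3C2 must be 3 to fit the 8 across and 19 down.
R2C2 = 19 − 10 = 9 completes the 19 down.
R3C1 = 8 − 3 = 5 completes the 8 across.
R2C1 = 10 − 9 = 1 completes the 10 across.

5 3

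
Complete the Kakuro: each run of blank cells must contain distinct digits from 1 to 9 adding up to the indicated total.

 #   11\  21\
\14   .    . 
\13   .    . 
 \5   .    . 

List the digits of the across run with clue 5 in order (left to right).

1 4

The 5 across and the 21 down share only 4, so R3C2 = 4.
R3C1 = 5 − 4 = 1 completes the 5 across.
Nothing is forced directly, so branch on R1C1, whose candidates are 6 or 8. If R1C1 = 8: then R1C2 would have to be in {6} for the 14 across but in {8,9} for the 21 down — contradiction. So R1C1 = 6.
R1C2 = 14 − 6 = 8 completes the 14 across.
R2C1 = 11 − 7 = 4 completes the 11 down.
R2C2 = 13 − 4 = 9 completes the 13 across.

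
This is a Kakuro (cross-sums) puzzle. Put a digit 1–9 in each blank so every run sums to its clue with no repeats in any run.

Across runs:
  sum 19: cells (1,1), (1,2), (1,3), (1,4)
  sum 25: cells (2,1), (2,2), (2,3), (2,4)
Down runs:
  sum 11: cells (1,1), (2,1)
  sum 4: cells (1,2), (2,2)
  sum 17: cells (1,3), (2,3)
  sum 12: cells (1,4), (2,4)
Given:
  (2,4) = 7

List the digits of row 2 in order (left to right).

9 1 8 7

4 in 2 cells must be {1,3}; 17 in 2 cells must be {8,9}.
(1,4) = 12 − 7 = 5 completes the 12 down.
Nothing is forced directly, so branch on (1,3), whose candidates are 8 or 9. If (1,3) = 8: then (1,2) would have to be in {2,4} for the 19 across but in {1,3} for the 4 down — contradiction. So (1,3) = 9.
(2,3) = 17 − 9 = 8 completes the 17 down.
(2,2) = 1: the only remaining digit allowed by both the 25 across and the 4 down.
(1,2) = 4 − 1 = 3 completes the 4 down.
(2,1) = 25 − 16 = 9 completes the 25 across.
(1,1) = 19 − 17 = 2 completes the 19 across.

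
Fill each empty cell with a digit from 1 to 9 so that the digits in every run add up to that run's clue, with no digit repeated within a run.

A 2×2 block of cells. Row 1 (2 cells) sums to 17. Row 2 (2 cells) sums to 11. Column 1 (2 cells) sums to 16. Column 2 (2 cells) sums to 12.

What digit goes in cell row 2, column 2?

4

17 in 2 cells must be {8,9}; 16 in 2 cells must be {7,9}.
The 17 across and the 16 down share only 9, so (1,1) = 9.
(1,2) = 17 − 9 = 8 completes the 17 across.
(2,1) = 16 − 9 = 7 completes the 16 down.
(2,2) = 11 − 7 = 4 completes the 11 across.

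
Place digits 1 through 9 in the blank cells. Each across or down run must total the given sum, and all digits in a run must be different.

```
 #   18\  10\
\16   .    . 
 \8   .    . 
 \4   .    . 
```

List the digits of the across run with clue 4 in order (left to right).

3 1

16 in 2 cells must be {7,9}; 4 in 2 cells must be {1,3}.
The 16 across and the 10 down share only 7, so R1C2 = 7.
Given what's placed, R3C2 must be 1 to fit the 4 across and 10 down.
R1C1 = 16 − 7 = 9 completes the 16 across.
R2C2 = 10 − 8 = 2 completes the 10 down.
R3C1 = 4 − 1 = 3 completes the 4 across.
R2C1 = 8 − 2 = 6 completes the 8 across.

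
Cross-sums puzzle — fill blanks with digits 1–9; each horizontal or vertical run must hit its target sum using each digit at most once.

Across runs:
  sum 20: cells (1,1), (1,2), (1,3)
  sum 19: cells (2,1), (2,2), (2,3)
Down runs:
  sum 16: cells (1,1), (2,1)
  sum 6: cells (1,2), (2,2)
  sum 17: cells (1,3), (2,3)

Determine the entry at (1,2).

16 in 2 cells must be {7,9}; 17 in 2 cells must be {8,9}.
Nothing is forced directly, so branch on (1,2), whose candidates are 4 or 5. If (1,2) = 5: then (2,2) would have to be in {2,3,4,5,6,7,8,9} for the 19 across but in {1} for the 6 down — contradiction. So (1,2) = 4.
Given what's placed, (1,3) must be 9 to fit the 20 across and 17 down.
(2,2) = 6 − 4 = 2 completes the 6 down.
(2,3) = 17 − 9 = 8 completes the 17 down.
(1,1) = 20 − 13 = 7 completes the 20 across.
(2,1) = 19 − 10 = 9 completes the 19 across.

4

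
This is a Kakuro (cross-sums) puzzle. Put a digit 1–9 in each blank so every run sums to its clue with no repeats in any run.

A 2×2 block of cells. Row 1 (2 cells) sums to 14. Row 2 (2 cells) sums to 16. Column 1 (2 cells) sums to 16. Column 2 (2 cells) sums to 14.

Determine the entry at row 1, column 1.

9

16 in 2 cells must be {7,9}.
The 14 across and the 16 down share only 9, so (1,1) = 9.
(1,2) = 14 − 9 = 5 completes the 14 across.
(2,1) = 16 − 9 = 7 completes the 16 down.
(2,2) = 16 − 7 = 9 completes the 16 across.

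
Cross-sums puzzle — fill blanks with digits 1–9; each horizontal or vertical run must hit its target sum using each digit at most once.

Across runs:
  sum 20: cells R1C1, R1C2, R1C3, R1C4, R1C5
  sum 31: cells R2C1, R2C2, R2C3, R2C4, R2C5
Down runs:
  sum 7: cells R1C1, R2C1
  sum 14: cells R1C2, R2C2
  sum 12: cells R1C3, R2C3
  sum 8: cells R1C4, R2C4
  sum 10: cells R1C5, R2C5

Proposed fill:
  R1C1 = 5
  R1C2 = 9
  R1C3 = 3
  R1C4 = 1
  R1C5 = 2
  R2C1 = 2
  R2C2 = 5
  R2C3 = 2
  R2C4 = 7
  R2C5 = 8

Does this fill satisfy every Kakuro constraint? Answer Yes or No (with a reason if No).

No — the down run R1C3–R2C3 sums to 5, not 12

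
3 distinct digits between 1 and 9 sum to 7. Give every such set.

{1,2,4}

3 distinct digits from 1–9 sum between 6 and 24.
Only one set works: {1,2,4}.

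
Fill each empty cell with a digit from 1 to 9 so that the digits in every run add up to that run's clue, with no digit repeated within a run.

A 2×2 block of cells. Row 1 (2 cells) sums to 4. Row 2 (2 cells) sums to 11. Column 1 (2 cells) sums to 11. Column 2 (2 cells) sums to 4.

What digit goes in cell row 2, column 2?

4 in 2 cells must be {1,3}.
The 4 across and the 11 down share only 3, so (1,1) = 3.
(1,2) = 4 − 3 = 1 completes the 4 across.
(2,1) = 11 − 3 = 8 completes the 11 down.
(2,2) = 11 − 8 = 3 completes the 11 across.

3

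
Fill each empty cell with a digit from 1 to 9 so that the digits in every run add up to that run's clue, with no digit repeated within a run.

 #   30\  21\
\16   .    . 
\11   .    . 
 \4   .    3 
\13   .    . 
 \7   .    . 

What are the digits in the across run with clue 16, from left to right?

9, 7

16 in 2 cells must be {7,9}; 4 in 2 cells must be {1,3}.
R3C1 = 4 − 3 = 1 completes the 4 across.
R5C1 = 5: the only remaining digit allowed by both the 7 across and the 30 down.
R5C2 = 7 − 5 = 2 completes the 7 across.
Nothing is forced directly, so branch on R1C1, whose candidates are 7 or 9. If R1C1 = 7: that forces R1C2 = 9, R2C2 = 6, after which R4C2 would have to be in {4,5,6,7,8,9} for the 13 across but in {1} for the 21 down — contradiction. So R1C1 = 9.
R1C2 = 16 − 9 = 7 completes the 16 across.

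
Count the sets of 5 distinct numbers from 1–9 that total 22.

5 distinct digits from 1–9 sum between 15 and 35.

9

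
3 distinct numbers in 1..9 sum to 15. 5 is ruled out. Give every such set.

{1,6,8}; {2,4,9}; {2,6,7}; {3,4,8}

3 distinct digits from 1–9 sum between 6 and 24.
Dropping sets that contain 5.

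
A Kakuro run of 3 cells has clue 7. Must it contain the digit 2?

The only way to make 7 from 3 distinct digits is {1,2,4}, which contains 2.

Yes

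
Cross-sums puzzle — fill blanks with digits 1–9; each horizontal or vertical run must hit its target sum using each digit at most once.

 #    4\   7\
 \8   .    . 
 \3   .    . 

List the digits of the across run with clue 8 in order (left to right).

3 5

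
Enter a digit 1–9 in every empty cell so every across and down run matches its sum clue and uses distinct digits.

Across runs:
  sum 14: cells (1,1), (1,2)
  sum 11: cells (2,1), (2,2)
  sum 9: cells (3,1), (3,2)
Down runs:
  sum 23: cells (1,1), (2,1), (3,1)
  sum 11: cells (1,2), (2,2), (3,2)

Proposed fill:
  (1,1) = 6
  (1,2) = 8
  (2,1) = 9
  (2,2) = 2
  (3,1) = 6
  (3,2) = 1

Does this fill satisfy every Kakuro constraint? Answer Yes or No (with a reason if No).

No — the across run (3,1)–(3,2) sums to 7, not 9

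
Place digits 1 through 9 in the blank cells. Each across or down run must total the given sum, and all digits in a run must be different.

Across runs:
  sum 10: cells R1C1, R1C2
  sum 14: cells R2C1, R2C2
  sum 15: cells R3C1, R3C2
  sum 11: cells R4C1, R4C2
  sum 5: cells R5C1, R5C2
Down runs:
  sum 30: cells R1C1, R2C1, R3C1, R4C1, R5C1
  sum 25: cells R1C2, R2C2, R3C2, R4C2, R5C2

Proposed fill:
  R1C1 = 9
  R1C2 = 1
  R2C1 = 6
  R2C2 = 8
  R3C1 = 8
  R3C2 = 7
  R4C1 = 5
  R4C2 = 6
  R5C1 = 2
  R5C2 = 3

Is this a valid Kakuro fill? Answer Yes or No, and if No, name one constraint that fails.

Across: 9+1=10; 6+8=14; 8+7=15; 5+6=11; 2+3=5. Down: 9+6+8+5+2=30; 1+8+7+6+3=25. No digit repeats within any run.

Yes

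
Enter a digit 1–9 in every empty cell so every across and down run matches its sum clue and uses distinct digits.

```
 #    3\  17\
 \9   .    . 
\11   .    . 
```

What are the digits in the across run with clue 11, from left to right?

2 9

3 in 2 cells must be {1,2}; 17 in 2 cells must be {8,9}.
The 9 across and the 17 down share only 8, so R1C2 = 8.
The 11 across and the 3 down share only 2, so R2C1 = 2.
R2C2 = 11 − 2 = 9 completes the 11 across.
R1C1 = 9 − 8 = 1 completes the 9 across.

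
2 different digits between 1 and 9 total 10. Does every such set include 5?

No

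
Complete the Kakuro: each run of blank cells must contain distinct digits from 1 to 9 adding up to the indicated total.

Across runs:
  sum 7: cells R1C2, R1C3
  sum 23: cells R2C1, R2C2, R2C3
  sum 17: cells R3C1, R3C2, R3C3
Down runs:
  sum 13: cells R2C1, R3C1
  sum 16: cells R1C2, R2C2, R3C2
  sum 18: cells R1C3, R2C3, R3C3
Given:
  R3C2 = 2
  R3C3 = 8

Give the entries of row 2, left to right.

6 8 9

23 in 3 cells must be {6,8,9}.
R3C1 = 17 − 10 = 7 completes the 17 across.
R2C1 = 13 − 7 = 6 completes the 13 down.
R2C3 = 9: the only remaining digit allowed by both the 23 across and the 18 down.
R1C3 = 18 − 17 = 1 completes the 18 down.
R2C2 = 23 − 15 = 8 completes the 23 across.
R1C2 = 7 − 1 = 6 completes the 7 across.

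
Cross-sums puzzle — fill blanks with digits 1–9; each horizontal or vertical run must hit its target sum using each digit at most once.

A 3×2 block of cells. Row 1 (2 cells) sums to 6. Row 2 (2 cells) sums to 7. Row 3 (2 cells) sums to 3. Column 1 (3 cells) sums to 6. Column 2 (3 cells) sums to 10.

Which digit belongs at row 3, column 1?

3 in 2 cells must be {1,2}; 6 in 3 cells must be {1,2,3}.
Nothing is forced directly, so branch on (1,1), whose candidates are 1 or 2. If (1,1) = 2: that forces (1,2) = 4, (3,1) = 1, after which (3,2) would have to be in {2} for the 3 across but in {1,5} for the 10 down — contradiction. So (1,1) = 1.
(1,2) = 6 − 1 = 5 completes the 6 across.
Given what's placed, (3,1) must be 2 to fit the 3 across and 6 down.
(3,2) = 3 − 2 = 1 completes the 3 across.
(2,1) = 6 − 3 = 3 completes the 6 down.
(2,2) = 7 − 3 = 4 completes the 7 across.

2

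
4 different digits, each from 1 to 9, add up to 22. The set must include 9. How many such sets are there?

4 distinct digits from 1–9 sum between 10 and 30.
Keeping only sets containing 9.
Enumerating: {1,4,8,9}, {1,5,7,9}, {2,3,8,9}, {2,4,7,9}, {2,5,6,9}, {3,4,6,9}.

6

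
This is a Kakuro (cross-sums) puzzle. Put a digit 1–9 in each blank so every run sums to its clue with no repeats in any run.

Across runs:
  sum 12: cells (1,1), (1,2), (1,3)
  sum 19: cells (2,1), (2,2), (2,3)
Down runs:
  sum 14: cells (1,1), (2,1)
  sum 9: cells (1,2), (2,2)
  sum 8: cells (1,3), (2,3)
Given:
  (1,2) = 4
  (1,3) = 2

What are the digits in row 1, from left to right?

6 4 2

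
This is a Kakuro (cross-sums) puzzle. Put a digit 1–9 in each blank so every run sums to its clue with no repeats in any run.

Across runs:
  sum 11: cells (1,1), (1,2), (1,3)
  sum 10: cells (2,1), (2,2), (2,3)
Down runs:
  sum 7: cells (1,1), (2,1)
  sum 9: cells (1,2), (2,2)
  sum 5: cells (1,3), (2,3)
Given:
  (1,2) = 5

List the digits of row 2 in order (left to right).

5, 4, 1

(2,2) = 9 − 5 = 4 completes the 9 down.
Given what's placed, (2,3) must be 1 to fit the 10 across and 5 down.
(1,3) = 5 − 1 = 4 completes the 5 down.
(2,1) = 10 − 5 = 5 completes the 10 across.
(1,1) = 11 − 9 = 2 completes the 11 across.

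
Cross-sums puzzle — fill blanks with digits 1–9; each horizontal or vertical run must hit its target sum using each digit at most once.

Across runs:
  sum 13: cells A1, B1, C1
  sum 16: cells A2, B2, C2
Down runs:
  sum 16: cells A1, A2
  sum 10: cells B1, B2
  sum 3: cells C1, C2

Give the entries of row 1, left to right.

16 in 2 cells must be {7,9}; 3 in 2 cells must be {1,2}.
Nothing is forced directly, so branch on A1, whose candidates are 7 or 9. If A1 = 9: that forces C1 = 1, A2 = 7, after which C2 would have to be in {1,3,4,5,6,8} for the 16 across but in {2} for the 3 down — contradiction. So A1 = 7.
A2 = 16 − 7 = 9 completes the 16 down.
Nothing is forced directly, so branch on C1, whose candidates are 1 or 2. If C1 = 1: then B1 would have to be in {5} for the 13 across but in {1,2,3,4,6,7,8,9} for the 10 down — contradiction. So C1 = 2.
B1 = 13 − 9 = 4 completes the 13 across.
B2 = 10 − 4 = 6 completes the 10 down.
C2 = 16 − 15 = 1 completes the 16 across.

7 4 2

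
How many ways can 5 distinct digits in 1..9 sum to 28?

9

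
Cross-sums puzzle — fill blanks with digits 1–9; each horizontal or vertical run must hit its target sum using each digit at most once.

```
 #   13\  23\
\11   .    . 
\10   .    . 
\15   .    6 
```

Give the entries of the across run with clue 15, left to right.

23 in 3 cells must be {6,8,9}.
R3C1 = 15 − 6 = 9 completes the 15 across.
Given what's placed, R1C1 must be 3 to fit the 11 across and 13 down.
R1C2 = 11 − 3 = 8 completes the 11 across.
R2C1 = 13 − 12 = 1 completes the 13 down.
R2C2 = 10 − 1 = 9 completes the 10 across.

9 6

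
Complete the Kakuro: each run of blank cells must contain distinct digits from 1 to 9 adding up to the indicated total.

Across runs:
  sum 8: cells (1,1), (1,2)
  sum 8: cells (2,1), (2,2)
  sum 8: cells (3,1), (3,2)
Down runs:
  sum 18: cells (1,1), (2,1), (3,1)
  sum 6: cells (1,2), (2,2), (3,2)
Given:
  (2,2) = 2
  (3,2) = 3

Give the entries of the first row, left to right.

7 1

6 in 3 cells must be {1,2,3}.
(1,2) = 6 − 5 = 1 completes the 6 down.
(2,1) = 8 − 2 = 6 completes the 8 across.
(3,1) = 8 − 3 = 5 completes the 8 across.
(1,1) = 8 − 1 = 7 completes the 8 across.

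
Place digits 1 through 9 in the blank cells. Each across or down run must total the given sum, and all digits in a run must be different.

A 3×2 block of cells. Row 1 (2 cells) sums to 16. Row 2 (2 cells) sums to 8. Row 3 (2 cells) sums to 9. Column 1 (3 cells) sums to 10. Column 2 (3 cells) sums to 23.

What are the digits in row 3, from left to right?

16 in 2 cells must be {7,9}; 23 in 3 cells must be {6,8,9}.
The 16 across and the 10 down share only 7, so (1,1) = 7.
(1,2) = 16 − 7 = 9 completes the 16 across.
Given what's placed, (2,2) must be 6 to fit the 8 across and 23 down.
(3,2) = 23 − 15 = 8 completes the 23 down.
(2,1) = 8 − 6 = 2 completes the 8 across.
(3,1) = 9 − 8 = 1 completes the 9 across.

1, 8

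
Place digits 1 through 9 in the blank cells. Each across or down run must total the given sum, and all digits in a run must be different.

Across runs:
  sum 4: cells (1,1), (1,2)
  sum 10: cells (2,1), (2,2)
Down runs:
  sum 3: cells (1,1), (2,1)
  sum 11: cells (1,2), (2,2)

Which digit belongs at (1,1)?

1

4 in 2 cells must be {1,3}; 3 in 2 cells must be {1,2}.
The 4 across and the 3 down share only 1, so (1,1) = 1.
(1,2) = 4 − 1 = 3 completes the 4 across.
(2,1) = 3 − 1 = 2 completes the 3 down.
(2,2) = 10 − 2 = 8 completes the 10 across.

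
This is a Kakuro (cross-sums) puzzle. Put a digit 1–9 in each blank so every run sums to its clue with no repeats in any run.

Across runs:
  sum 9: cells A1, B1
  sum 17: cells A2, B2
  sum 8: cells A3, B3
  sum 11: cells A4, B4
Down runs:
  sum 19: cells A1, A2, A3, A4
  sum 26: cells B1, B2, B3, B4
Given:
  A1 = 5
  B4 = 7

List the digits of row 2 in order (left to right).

8, 9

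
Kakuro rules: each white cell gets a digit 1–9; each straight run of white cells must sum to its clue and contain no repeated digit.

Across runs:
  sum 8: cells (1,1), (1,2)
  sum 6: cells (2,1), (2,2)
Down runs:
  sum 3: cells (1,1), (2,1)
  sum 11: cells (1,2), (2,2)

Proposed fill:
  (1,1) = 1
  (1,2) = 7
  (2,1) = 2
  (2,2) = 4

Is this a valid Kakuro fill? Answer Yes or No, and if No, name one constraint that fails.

Yes

Across: 1+7=8; 2+4=6. Down: 1+2=3; 7+4=11. No digit repeats within any run.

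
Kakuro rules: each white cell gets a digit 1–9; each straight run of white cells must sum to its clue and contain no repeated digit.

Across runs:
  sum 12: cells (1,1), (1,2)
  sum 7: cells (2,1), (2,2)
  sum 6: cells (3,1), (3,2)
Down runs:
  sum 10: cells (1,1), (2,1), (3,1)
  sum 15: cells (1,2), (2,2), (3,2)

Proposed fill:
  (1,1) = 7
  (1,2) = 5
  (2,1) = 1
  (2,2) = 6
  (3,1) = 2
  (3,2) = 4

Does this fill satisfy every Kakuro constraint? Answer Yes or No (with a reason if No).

Across: 7+5=12; 1+6=7; 2+4=6. Down: 7+1+2=10; 5+6+4=15. No digit repeats within any run.

Yes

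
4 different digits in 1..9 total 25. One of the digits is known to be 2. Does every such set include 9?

Yes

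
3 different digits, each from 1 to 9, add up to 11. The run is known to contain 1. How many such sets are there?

3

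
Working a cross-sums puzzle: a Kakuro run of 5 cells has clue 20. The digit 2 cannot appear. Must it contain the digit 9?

The only way to make 20 from 5 distinct digits under that restriction is {1,3,4,5,7}, which does not contain 9.

No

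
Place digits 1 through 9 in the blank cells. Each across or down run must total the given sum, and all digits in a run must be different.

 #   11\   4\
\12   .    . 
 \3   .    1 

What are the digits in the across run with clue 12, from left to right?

9 3

3 in 2 cells must be {1,2}; 4 in 2 cells must be {1,3}.
R1C2 = 4 − 1 = 3 completes the 4 down.
R2C1 = 3 − 1 = 2 completes the 3 across.
R1C1 = 12 − 3 = 9 completes the 12 across.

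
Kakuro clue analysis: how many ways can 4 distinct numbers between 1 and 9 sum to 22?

11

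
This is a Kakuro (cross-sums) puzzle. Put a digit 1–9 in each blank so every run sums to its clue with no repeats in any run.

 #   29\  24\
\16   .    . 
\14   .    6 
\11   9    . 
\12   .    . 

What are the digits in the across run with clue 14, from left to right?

16 in 2 cells must be {7,9}; 29 in 4 cells must be {5,7,8,9}.
R1C1 = 7: the only remaining digit allowed by both the 16 across and the 29 down.
R1C2 = 16 − 7 = 9 completes the 16 across.
R2C1 = 14 − 6 = 8 completes the 14 across.
R3C2 = 11 − 9 = 2 completes the 11 across.
R4C1 = 29 − 24 = 5 completes the 29 down.
R4C2 = 12 − 5 = 7 completes the 12 across.

8 6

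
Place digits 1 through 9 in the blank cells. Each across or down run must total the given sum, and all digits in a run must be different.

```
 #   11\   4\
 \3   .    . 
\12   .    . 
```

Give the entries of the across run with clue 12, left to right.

3 in 2 cells must be {1,2}; 4 in 2 cells must be {1,3}.
The 3 across and the 11 down share only 2, so R1C1 = 2.
R1C2 = 3 − 2 = 1 completes the 3 across.
R2C1 = 11 − 2 = 9 completes the 11 down.
R2C2 = 12 − 9 = 3 completes the 12 across.

9 3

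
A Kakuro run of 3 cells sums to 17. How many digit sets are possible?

3 distinct digits from 1–9 sum between 6 and 24.

7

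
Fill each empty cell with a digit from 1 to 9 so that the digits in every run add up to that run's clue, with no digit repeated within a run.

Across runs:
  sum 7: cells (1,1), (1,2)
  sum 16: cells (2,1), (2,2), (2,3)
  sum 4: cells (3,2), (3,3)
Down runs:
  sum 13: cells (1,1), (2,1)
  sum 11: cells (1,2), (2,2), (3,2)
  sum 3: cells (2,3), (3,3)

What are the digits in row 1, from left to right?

4 in 2 cells must be {1,3}; 3 in 2 cells must be {1,2}.
The 4 across and the 3 down share only 1, so (3,3) = 1.
(2,3) = 3 − 1 = 2 completes the 3 down.
(3,2) = 4 − 1 = 3 completes the 4 across.
(2,2) = 6: the only remaining digit allowed by both the 16 across and the 11 down.
(1,2) = 11 − 9 = 2 completes the 11 down.
(2,1) = 16 − 8 = 8 completes the 16 across.
(1,1) = 7 − 2 = 5 completes the 7 across.

5 2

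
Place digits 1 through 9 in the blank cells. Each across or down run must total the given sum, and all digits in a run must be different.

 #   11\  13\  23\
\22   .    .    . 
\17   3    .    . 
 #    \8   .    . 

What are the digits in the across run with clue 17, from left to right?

23 in 3 cells must be {6,8,9}.
R1C1 = 11 − 3 = 8 completes the 11 down.
R1C3 = 9: the only remaining digit allowed by both the 22 across and the 23 down.
Given what's placed, R3C3 must be 6 to fit the 8 across and 23 down.
R1C2 = 22 − 17 = 5 completes the 22 across.
Given what's placed, R2C2 must be 6 to fit the 17 across and 13 down.
R2C3 = 17 − 9 = 8 completes the 17 across.
R3C2 = 8 − 6 = 2 completes the 8 across.

3 6 8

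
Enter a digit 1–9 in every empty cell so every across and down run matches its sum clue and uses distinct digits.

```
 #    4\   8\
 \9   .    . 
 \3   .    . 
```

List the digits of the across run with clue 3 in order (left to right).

1 2

3 in 2 cells must be {1,2}; 4 in 2 cells must be {1,3}.
The 3 across and the 4 down share only 1, so R2C1 = 1.
R2C2 = 3 − 1 = 2 completes the 3 across.
R1C1 = 4 − 1 = 3 completes the 4 down.
R1C2 = 9 − 3 = 6 completes the 9 across.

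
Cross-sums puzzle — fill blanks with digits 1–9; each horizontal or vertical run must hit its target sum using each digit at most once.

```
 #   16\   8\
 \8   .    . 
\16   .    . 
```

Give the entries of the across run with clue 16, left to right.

16 in 2 cells must be {7,9}.
The 8 across and the 16 down share only 7, so R1C1 = 7.
R1C2 = 8 − 7 = 1 completes the 8 across.
R2C1 = 16 − 7 = 9 completes the 16 down.
R2C2 = 16 − 9 = 7 completes the 16 across.

9, 7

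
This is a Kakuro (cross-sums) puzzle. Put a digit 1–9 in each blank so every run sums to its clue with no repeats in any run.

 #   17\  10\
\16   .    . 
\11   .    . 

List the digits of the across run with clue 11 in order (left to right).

16 in 2 cells must be {7,9}; 17 in 2 cells must be {8,9}.
The 16 across and the 17 down share only 9, so R1C1 = 9.
R1C2 = 16 − 9 = 7 completes the 16 across.
R2C1 = 17 − 9 = 8 completes the 17 down.
R2C2 = 11 − 8 = 3 completes the 11 across.

8, 3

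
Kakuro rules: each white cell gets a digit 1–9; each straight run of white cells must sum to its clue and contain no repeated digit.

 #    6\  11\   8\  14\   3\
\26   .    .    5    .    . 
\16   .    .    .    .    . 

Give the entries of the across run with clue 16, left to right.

16 in 5 cells must be {1,2,3,4,6}; 3 in 2 cells must be {1,2}.
R2C3 = 8 − 5 = 3 completes the 8 down.
Given what's placed, R2C4 must be 6 to fit the 16 across and 14 down.
R1C4 = 14 − 6 = 8 completes the 14 down.
Nothing is forced directly, so branch on R1C5, whose candidates are 1 or 2. If R1C5 = 1: then R1C1 would have to be in {3,9} for the 26 across but in {1,2,4,5} for the 6 down — contradiction. So R1C5 = 2.
Given what's placed, R1C1 must be 4 to fit the 26 across and 6 down.
R1C2 = 26 − 19 = 7 completes the 26 across.
R2C1 = 6 − 4 = 2 completes the 6 down.
R2C2 = 11 − 7 = 4 completes the 11 down.
R2C5 = 16 − 15 = 1 completes the 16 across.

2 4 3 6 1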